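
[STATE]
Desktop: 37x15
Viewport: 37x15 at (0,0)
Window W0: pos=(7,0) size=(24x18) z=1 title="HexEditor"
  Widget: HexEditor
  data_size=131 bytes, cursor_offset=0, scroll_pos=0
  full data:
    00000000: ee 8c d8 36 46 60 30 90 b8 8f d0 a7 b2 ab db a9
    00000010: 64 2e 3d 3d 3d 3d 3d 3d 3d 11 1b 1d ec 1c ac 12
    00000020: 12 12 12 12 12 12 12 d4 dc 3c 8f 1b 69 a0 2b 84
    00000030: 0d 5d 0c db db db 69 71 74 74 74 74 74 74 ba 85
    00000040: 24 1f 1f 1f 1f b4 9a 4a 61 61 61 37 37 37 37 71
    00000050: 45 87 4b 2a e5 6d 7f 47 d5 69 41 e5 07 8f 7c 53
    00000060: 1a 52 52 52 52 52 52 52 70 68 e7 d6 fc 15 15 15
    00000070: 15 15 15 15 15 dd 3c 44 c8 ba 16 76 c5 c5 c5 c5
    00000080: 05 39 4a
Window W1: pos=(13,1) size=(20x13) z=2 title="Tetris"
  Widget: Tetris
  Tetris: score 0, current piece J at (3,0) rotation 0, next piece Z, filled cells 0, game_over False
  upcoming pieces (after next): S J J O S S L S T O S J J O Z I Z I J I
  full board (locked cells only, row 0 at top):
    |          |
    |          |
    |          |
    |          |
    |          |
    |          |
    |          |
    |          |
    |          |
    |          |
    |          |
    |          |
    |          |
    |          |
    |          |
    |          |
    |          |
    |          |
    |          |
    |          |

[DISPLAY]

       ┏━━━━━━━━━━━━━━━━━━━━━━┓      
       ┃ HexE┏━━━━━━━━━━━━━━━━━━┓    
       ┠─────┃ Tetris           ┃    
       ┃00000┠──────────────────┨    
       ┃00000┃                  ┃    
       ┃00000┃                  ┃    
       ┃00000┃                  ┃    
       ┃00000┃                  ┃    
       ┃00000┃                  ┃    
       ┃00000┃                  ┃    
       ┃00000┃                  ┃    
       ┃00000┃                  ┃    
       ┃     ┃                  ┃    
       ┃     ┗━━━━━━━━━━━━━━━━━━┛    
       ┃                      ┃      


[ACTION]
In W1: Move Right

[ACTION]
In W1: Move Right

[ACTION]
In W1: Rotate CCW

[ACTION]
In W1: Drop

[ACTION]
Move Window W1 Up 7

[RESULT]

       ┏━━━━━┏━━━━━━━━━━━━━━━━━━┓    
       ┃ HexE┃ Tetris           ┃    
       ┠─────┠──────────────────┨    
       ┃00000┃                  ┃    
       ┃00000┃                  ┃    
       ┃00000┃                  ┃    
       ┃00000┃                  ┃    
       ┃00000┃                  ┃    
       ┃00000┃                  ┃    
       ┃00000┃                  ┃    
       ┃00000┃                  ┃    
       ┃00000┃                  ┃    
       ┃     ┗━━━━━━━━━━━━━━━━━━┛    
       ┃                      ┃      
       ┃                      ┃      


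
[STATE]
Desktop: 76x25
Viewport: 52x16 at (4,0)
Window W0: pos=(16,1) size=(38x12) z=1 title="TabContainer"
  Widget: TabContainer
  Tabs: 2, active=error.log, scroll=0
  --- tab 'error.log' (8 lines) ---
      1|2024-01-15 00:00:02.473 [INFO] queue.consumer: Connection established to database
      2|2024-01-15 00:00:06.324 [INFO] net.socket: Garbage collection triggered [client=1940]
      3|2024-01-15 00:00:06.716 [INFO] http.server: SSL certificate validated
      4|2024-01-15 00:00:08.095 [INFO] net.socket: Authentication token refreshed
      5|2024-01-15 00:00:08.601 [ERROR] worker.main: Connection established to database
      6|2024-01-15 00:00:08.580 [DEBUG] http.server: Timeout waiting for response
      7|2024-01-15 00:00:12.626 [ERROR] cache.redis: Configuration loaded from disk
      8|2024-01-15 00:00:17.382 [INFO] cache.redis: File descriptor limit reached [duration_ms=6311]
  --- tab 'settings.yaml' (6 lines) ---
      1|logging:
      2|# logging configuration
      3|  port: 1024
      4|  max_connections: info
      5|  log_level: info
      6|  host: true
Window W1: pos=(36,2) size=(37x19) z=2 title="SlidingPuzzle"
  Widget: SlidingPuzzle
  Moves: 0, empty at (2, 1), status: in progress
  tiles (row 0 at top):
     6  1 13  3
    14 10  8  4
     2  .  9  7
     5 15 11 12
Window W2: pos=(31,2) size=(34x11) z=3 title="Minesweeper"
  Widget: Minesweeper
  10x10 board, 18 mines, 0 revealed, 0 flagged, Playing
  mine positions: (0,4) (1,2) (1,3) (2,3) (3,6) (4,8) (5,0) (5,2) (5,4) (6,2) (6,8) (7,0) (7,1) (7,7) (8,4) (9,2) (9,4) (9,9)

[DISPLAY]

                                                    
            ┏━━━━━━━━━━━━━━━━━━━━━━━━━━━━━━━━━━━━┓  
            ┃ TabContainer ┏━━━━━━━━━━━━━━━━━━━━━━━━
            ┠──────────────┃ Minesweeper            
            ┃[error.log]│ s┠────────────────────────
            ┃──────────────┃■■■■■■■■■■              
            ┃2024-01-15 00:┃■■■■■■■■■■              
            ┃2024-01-15 00:┃■■■■■■■■■■              
            ┃2024-01-15 00:┃■■■■■■■■■■              
            ┃2024-01-15 00:┃■■■■■■■■■■              
            ┃2024-01-15 00:┃■■■■■■■■■■              
            ┃2024-01-15 00:┃■■■■■■■■■■              
            ┗━━━━━━━━━━━━━━┗━━━━━━━━━━━━━━━━━━━━━━━━
                                ┃└────┴────┴────┴───
                                ┃Moves: 0           
                                ┃                   


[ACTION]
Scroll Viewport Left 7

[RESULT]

                                                    
                ┏━━━━━━━━━━━━━━━━━━━━━━━━━━━━━━━━━━━
                ┃ TabContainer ┏━━━━━━━━━━━━━━━━━━━━
                ┠──────────────┃ Minesweeper        
                ┃[error.log]│ s┠────────────────────
                ┃──────────────┃■■■■■■■■■■          
                ┃2024-01-15 00:┃■■■■■■■■■■          
                ┃2024-01-15 00:┃■■■■■■■■■■          
                ┃2024-01-15 00:┃■■■■■■■■■■          
                ┃2024-01-15 00:┃■■■■■■■■■■          
                ┃2024-01-15 00:┃■■■■■■■■■■          
                ┃2024-01-15 00:┃■■■■■■■■■■          
                ┗━━━━━━━━━━━━━━┗━━━━━━━━━━━━━━━━━━━━
                                    ┃└────┴────┴────
                                    ┃Moves: 0       
                                    ┃               


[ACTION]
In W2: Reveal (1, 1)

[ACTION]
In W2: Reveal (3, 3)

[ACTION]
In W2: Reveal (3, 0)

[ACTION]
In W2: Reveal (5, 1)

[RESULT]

                                                    
                ┏━━━━━━━━━━━━━━━━━━━━━━━━━━━━━━━━━━━
                ┃ TabContainer ┏━━━━━━━━━━━━━━━━━━━━
                ┠──────────────┃ Minesweeper        
                ┃[error.log]│ s┠────────────────────
                ┃──────────────┃ 1■■■■■■■■          
                ┃2024-01-15 00:┃ 1■■■■■■■■          
                ┃2024-01-15 00:┃ 13■■■■■■■          
                ┃2024-01-15 00:┃  11■■■■■■          
                ┃2024-01-15 00:┃121■■■■■■■          
                ┃2024-01-15 00:┃■3■■■■■■■■          
                ┃2024-01-15 00:┃■■■■■■■■■■          
                ┗━━━━━━━━━━━━━━┗━━━━━━━━━━━━━━━━━━━━
                                    ┃└────┴────┴────
                                    ┃Moves: 0       
                                    ┃               


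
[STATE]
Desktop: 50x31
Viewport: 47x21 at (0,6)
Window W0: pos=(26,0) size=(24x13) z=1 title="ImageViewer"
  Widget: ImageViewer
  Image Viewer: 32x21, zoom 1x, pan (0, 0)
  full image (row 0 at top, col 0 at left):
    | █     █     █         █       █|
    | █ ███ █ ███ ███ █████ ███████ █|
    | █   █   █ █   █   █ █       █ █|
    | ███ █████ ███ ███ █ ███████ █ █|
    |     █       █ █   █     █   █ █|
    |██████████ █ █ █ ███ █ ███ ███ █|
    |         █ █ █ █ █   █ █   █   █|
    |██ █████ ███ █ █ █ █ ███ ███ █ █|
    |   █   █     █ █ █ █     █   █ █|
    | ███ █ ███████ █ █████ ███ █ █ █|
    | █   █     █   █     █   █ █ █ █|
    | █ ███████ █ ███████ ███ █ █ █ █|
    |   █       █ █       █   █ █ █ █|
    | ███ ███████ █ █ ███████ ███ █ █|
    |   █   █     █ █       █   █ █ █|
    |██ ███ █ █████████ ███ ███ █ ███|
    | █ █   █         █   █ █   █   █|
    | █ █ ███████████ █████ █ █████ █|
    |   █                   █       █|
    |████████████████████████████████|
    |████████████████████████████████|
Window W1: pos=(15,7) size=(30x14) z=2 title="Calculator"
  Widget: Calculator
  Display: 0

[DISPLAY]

                          ┃ ███ █████ ███ ███ █
               ┏━━━━━━━━━━━━━━━━━━━━━━━━━━━━┓ █
               ┃ Calculator                 ┃██
               ┠────────────────────────────┨  
               ┃                           0┃ █
               ┃┌───┬───┬───┬───┐           ┃ █
               ┃│ 7 │ 8 │ 9 │ ÷ │           ┃━━
               ┃├───┼───┼───┼───┤           ┃  
               ┃│ 4 │ 5 │ 6 │ × │           ┃  
               ┃├───┼───┼───┼───┤           ┃  
               ┃│ 1 │ 2 │ 3 │ - │           ┃  
               ┃├───┼───┼───┼───┤           ┃  
               ┃│ 0 │ . │ = │ + │           ┃  
               ┃└───┴───┴───┴───┘           ┃  
               ┗━━━━━━━━━━━━━━━━━━━━━━━━━━━━┛  
                                               
                                               
                                               
                                               
                                               
                                               


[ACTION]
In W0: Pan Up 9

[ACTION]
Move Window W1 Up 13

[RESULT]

               ┃├───┼───┼───┼───┤           ┃ █
               ┃│ 4 │ 5 │ 6 │ × │           ┃ █
               ┃├───┼───┼───┼───┤           ┃██
               ┃│ 1 │ 2 │ 3 │ - │           ┃  
               ┃├───┼───┼───┼───┤           ┃ █
               ┃│ 0 │ . │ = │ + │           ┃ █
               ┃└───┴───┴───┴───┘           ┃━━
               ┗━━━━━━━━━━━━━━━━━━━━━━━━━━━━┛  
                                               
                                               
                                               
                                               
                                               
                                               
                                               
                                               
                                               
                                               
                                               
                                               
                                               


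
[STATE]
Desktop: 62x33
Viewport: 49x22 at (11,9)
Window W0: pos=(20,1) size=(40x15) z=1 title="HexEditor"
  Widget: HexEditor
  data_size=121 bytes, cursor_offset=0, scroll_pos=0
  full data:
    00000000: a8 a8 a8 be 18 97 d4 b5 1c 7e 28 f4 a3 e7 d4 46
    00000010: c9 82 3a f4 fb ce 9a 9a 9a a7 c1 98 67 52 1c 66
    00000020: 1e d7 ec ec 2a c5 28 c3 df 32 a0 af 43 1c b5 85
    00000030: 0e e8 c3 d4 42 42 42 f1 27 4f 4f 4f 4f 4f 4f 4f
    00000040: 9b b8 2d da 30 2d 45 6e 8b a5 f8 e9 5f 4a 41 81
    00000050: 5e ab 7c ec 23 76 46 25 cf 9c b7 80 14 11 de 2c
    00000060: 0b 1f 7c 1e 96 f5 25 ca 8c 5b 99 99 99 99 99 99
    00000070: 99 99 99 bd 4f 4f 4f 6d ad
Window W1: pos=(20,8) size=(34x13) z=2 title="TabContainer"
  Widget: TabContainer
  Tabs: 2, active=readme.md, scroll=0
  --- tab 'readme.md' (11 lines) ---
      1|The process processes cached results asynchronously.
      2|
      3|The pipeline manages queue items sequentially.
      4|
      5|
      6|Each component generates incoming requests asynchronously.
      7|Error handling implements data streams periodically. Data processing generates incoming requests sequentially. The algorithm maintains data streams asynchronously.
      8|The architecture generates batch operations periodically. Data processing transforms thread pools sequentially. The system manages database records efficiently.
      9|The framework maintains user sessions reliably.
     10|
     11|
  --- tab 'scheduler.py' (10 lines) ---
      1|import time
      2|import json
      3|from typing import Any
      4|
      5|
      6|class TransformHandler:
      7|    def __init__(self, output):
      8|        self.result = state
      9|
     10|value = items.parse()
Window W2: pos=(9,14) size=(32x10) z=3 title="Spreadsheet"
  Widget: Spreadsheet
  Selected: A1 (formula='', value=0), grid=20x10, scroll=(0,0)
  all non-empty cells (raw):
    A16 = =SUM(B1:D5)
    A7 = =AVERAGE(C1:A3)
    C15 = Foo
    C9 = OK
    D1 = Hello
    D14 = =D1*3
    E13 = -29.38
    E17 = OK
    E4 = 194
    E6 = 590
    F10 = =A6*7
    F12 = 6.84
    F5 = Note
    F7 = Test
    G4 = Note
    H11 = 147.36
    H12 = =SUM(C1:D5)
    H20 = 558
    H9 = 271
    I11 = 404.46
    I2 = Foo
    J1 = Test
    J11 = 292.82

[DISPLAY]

         ┃ TabContainer                   ┃  cf ┃
         ┠────────────────────────────────┨  8c ┃
         ┃[readme.md]│ scheduler.py       ┃  ad ┃
         ┃────────────────────────────────┃     ┃
         ┃The process processes cached res┃     ┃
━━━━━━━━━━━━━━━━━━━━━━━━━━━━━┓            ┃     ┃
Spreadsheet                  ┃ queue items┃━━━━━┛
─────────────────────────────┨            ┃      
1:                           ┃            ┃      
      A       B       C      ┃ates incomin┃      
-----------------------------┃ments data s┃      
 1      [0]       0       0He┃━━━━━━━━━━━━┛      
 2        0       0       0  ┃                   
 3        0       0       0  ┃                   
━━━━━━━━━━━━━━━━━━━━━━━━━━━━━┛                   
                                                 
                                                 
                                                 
                                                 
                                                 
                                                 
                                                 


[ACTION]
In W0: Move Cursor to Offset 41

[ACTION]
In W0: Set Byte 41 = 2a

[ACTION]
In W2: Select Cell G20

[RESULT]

         ┃ TabContainer                   ┃  cf ┃
         ┠────────────────────────────────┨  8c ┃
         ┃[readme.md]│ scheduler.py       ┃  ad ┃
         ┃────────────────────────────────┃     ┃
         ┃The process processes cached res┃     ┃
━━━━━━━━━━━━━━━━━━━━━━━━━━━━━┓            ┃     ┃
Spreadsheet                  ┃ queue items┃━━━━━┛
─────────────────────────────┨            ┃      
20:                          ┃            ┃      
      A       B       C      ┃ates incomin┃      
-----------------------------┃ments data s┃      
 1        0       0       0He┃━━━━━━━━━━━━┛      
 2        0       0       0  ┃                   
 3        0       0       0  ┃                   
━━━━━━━━━━━━━━━━━━━━━━━━━━━━━┛                   
                                                 
                                                 
                                                 
                                                 
                                                 
                                                 
                                                 


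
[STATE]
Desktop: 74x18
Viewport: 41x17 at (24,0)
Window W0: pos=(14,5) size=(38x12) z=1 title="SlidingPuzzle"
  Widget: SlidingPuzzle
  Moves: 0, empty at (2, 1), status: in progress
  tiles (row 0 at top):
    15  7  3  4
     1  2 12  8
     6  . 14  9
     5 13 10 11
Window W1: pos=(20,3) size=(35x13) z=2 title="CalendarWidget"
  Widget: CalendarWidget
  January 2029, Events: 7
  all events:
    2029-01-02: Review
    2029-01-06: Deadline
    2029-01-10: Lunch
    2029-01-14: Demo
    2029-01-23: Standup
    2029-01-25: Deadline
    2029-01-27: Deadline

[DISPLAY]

                                         
                                         
                                         
━━━━━━━━━━━━━━━━━━━━━━━━━━━━━━┓          
lendarWidget                  ┃          
──────────────────────────────┨          
        January 2029          ┃          
Tu We Th Fr Sa Su             ┃          
 2*  3  4  5  6*  7           ┃          
 9 10* 11 12 13 14*           ┃          
16 17 18 19 20 21             ┃          
23* 24 25* 26 27* 28          ┃          
30 31                         ┃          
                              ┃          
                              ┃          
━━━━━━━━━━━━━━━━━━━━━━━━━━━━━━┛          
━━━━━━━━━━━━━━━━━━━━━━━━━━━┛             


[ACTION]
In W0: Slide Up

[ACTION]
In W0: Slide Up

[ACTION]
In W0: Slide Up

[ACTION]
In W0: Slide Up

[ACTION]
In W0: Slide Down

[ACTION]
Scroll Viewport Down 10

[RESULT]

                                         
                                         
━━━━━━━━━━━━━━━━━━━━━━━━━━━━━━┓          
lendarWidget                  ┃          
──────────────────────────────┨          
        January 2029          ┃          
Tu We Th Fr Sa Su             ┃          
 2*  3  4  5  6*  7           ┃          
 9 10* 11 12 13 14*           ┃          
16 17 18 19 20 21             ┃          
23* 24 25* 26 27* 28          ┃          
30 31                         ┃          
                              ┃          
                              ┃          
━━━━━━━━━━━━━━━━━━━━━━━━━━━━━━┛          
━━━━━━━━━━━━━━━━━━━━━━━━━━━┛             
                                         


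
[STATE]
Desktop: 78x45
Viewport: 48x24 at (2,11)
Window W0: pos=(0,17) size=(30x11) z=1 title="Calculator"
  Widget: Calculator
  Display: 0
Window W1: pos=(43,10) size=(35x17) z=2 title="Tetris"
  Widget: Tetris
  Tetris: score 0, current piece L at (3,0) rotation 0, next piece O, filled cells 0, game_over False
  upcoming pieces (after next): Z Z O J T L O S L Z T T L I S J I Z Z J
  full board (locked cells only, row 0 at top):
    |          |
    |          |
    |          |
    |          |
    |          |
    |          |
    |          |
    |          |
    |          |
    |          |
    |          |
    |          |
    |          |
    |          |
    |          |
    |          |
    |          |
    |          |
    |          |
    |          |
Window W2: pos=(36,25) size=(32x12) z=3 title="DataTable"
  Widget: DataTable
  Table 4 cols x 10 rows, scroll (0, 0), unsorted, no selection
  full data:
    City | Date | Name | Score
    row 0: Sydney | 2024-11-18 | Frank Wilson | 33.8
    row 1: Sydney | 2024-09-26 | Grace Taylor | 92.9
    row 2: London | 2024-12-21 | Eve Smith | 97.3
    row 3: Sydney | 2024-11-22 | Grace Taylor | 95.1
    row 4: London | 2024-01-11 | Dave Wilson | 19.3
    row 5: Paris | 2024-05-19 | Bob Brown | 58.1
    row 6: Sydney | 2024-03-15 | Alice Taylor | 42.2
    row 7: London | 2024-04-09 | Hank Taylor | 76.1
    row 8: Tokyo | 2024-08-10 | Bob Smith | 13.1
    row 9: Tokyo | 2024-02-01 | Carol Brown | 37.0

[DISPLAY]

                                         ┃ Tetri
                                         ┠──────
                                         ┃      
                                         ┃      
                                         ┃      
                                         ┃      
━━━━━━━━━━━━━━━━━━━━━━━━━━━┓             ┃      
Calculator                 ┃             ┃      
───────────────────────────┨             ┃      
                          0┃             ┃      
───┬───┬───┬───┐           ┃             ┃      
 7 │ 8 │ 9 │ ÷ │           ┃             ┃      
───┼───┼───┼───┤           ┃             ┃      
 4 │ 5 │ 6 │ × │           ┃             ┃      
───┼───┼───┼───┤           ┃      ┏━━━━━━━━━━━━━
 1 │ 2 │ 3 │ - │           ┃      ┃ DataTable   
━━━━━━━━━━━━━━━━━━━━━━━━━━━┛      ┠─────────────
                                  ┃City  │Date  
                                  ┃──────┼──────
                                  ┃Sydney│2024-1
                                  ┃Sydney│2024-0
                                  ┃London│2024-1
                                  ┃Sydney│2024-1
                                  ┃London│2024-0


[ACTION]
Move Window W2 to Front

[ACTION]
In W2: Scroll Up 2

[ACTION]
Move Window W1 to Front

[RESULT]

                                         ┃ Tetri
                                         ┠──────
                                         ┃      
                                         ┃      
                                         ┃      
                                         ┃      
━━━━━━━━━━━━━━━━━━━━━━━━━━━┓             ┃      
Calculator                 ┃             ┃      
───────────────────────────┨             ┃      
                          0┃             ┃      
───┬───┬───┬───┐           ┃             ┃      
 7 │ 8 │ 9 │ ÷ │           ┃             ┃      
───┼───┼───┼───┤           ┃             ┃      
 4 │ 5 │ 6 │ × │           ┃             ┃      
───┼───┼───┼───┤           ┃      ┏━━━━━━┃      
 1 │ 2 │ 3 │ - │           ┃      ┃ DataT┗━━━━━━
━━━━━━━━━━━━━━━━━━━━━━━━━━━┛      ┠─────────────
                                  ┃City  │Date  
                                  ┃──────┼──────
                                  ┃Sydney│2024-1
                                  ┃Sydney│2024-0
                                  ┃London│2024-1
                                  ┃Sydney│2024-1
                                  ┃London│2024-0


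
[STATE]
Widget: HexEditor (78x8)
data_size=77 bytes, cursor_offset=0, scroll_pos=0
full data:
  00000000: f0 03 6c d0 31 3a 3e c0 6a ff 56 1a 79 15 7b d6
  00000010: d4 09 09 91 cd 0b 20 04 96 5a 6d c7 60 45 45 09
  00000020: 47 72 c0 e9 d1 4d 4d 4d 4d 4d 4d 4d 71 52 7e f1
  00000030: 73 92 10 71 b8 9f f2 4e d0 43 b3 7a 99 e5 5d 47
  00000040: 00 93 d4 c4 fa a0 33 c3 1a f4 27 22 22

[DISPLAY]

00000000  F0 03 6c d0 31 3a 3e c0  6a ff 56 1a 79 15 7b d6  |..l.1:>.j.V.y.{.|
00000010  d4 09 09 91 cd 0b 20 04  96 5a 6d c7 60 45 45 09  |...... ..Zm.`EE.|
00000020  47 72 c0 e9 d1 4d 4d 4d  4d 4d 4d 4d 71 52 7e f1  |Gr...MMMMMMMqR~.|
00000030  73 92 10 71 b8 9f f2 4e  d0 43 b3 7a 99 e5 5d 47  |s..q...N.C.z..]G|
00000040  00 93 d4 c4 fa a0 33 c3  1a f4 27 22 22           |......3...'""   |
                                                                              
                                                                              
                                                                              


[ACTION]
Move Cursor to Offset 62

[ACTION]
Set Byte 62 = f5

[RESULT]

00000000  f0 03 6c d0 31 3a 3e c0  6a ff 56 1a 79 15 7b d6  |..l.1:>.j.V.y.{.|
00000010  d4 09 09 91 cd 0b 20 04  96 5a 6d c7 60 45 45 09  |...... ..Zm.`EE.|
00000020  47 72 c0 e9 d1 4d 4d 4d  4d 4d 4d 4d 71 52 7e f1  |Gr...MMMMMMMqR~.|
00000030  73 92 10 71 b8 9f f2 4e  d0 43 b3 7a 99 e5 F5 47  |s..q...N.C.z...G|
00000040  00 93 d4 c4 fa a0 33 c3  1a f4 27 22 22           |......3...'""   |
                                                                              
                                                                              
                                                                              


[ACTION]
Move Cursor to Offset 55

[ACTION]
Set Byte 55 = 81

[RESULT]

00000000  f0 03 6c d0 31 3a 3e c0  6a ff 56 1a 79 15 7b d6  |..l.1:>.j.V.y.{.|
00000010  d4 09 09 91 cd 0b 20 04  96 5a 6d c7 60 45 45 09  |...... ..Zm.`EE.|
00000020  47 72 c0 e9 d1 4d 4d 4d  4d 4d 4d 4d 71 52 7e f1  |Gr...MMMMMMMqR~.|
00000030  73 92 10 71 b8 9f f2 81  d0 43 b3 7a 99 e5 f5 47  |s..q.....C.z...G|
00000040  00 93 d4 c4 fa a0 33 c3  1a f4 27 22 22           |......3...'""   |
                                                                              
                                                                              
                                                                              


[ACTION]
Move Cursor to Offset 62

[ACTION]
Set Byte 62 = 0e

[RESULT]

00000000  f0 03 6c d0 31 3a 3e c0  6a ff 56 1a 79 15 7b d6  |..l.1:>.j.V.y.{.|
00000010  d4 09 09 91 cd 0b 20 04  96 5a 6d c7 60 45 45 09  |...... ..Zm.`EE.|
00000020  47 72 c0 e9 d1 4d 4d 4d  4d 4d 4d 4d 71 52 7e f1  |Gr...MMMMMMMqR~.|
00000030  73 92 10 71 b8 9f f2 81  d0 43 b3 7a 99 e5 0E 47  |s..q.....C.z...G|
00000040  00 93 d4 c4 fa a0 33 c3  1a f4 27 22 22           |......3...'""   |
                                                                              
                                                                              
                                                                              


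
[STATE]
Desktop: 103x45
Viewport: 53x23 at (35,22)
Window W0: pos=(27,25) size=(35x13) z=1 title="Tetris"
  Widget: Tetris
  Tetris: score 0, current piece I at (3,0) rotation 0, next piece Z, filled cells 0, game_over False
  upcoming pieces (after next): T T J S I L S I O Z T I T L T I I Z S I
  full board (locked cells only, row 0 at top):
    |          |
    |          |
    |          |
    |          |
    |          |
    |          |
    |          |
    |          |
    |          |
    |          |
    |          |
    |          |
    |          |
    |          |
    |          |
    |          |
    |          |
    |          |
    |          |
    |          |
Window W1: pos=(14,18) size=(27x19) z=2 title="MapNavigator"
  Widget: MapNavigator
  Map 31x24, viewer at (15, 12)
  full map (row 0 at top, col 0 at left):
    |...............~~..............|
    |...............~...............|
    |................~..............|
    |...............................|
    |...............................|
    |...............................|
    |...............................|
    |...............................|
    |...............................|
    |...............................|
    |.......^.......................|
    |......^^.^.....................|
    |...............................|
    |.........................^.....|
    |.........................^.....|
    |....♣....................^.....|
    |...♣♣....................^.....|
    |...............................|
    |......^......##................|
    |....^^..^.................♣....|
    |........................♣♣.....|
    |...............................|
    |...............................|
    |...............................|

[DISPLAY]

.....┃                                               
.....┃                                               
.....┃                                               
.....┃━━━━━━━━━━━━━━━━━━━━┓                          
.....┃                    ┃                          
.....┃────────────────────┨                          
.....┃xt:                 ┃                          
..^..┃                    ┃                          
..^..┃▓                   ┃                          
..^..┃                    ┃                          
..^..┃                    ┃                          
.....┃                    ┃                          
.....┃ore:                ┃                          
...♣.┃                    ┃                          
━━━━━┛                    ┃                          
━━━━━━━━━━━━━━━━━━━━━━━━━━┛                          
                                                     
                                                     
                                                     
                                                     
                                                     
                                                     
                                                     


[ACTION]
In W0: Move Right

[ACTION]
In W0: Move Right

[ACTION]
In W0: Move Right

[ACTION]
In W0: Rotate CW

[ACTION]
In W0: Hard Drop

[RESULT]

.....┃                                               
.....┃                                               
.....┃                                               
.....┃━━━━━━━━━━━━━━━━━━━━┓                          
.....┃                    ┃                          
.....┃────────────────────┨                          
.....┃xt:                 ┃                          
..^..┃                    ┃                          
..^..┃▒                   ┃                          
..^..┃                    ┃                          
..^..┃                    ┃                          
.....┃                    ┃                          
.....┃ore:                ┃                          
...♣.┃                    ┃                          
━━━━━┛                    ┃                          
━━━━━━━━━━━━━━━━━━━━━━━━━━┛                          
                                                     
                                                     
                                                     
                                                     
                                                     
                                                     
                                                     


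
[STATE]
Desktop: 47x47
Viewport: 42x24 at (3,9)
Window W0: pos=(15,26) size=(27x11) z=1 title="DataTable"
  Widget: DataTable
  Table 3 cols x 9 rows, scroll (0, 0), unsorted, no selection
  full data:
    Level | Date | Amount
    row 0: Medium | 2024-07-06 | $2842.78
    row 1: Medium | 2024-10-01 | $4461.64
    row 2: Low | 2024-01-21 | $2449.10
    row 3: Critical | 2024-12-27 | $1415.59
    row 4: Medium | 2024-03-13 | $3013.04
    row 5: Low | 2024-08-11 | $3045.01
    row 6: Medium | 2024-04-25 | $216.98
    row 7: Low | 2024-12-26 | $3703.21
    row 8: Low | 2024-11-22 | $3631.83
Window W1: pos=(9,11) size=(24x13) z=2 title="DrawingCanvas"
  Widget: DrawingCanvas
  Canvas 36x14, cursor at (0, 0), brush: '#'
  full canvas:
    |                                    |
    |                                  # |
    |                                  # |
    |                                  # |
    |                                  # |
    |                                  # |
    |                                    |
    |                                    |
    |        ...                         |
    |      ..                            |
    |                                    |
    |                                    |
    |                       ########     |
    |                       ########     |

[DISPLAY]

                                          
                                          
      ┏━━━━━━━━━━━━━━━━━━━━━━┓            
      ┃ DrawingCanvas        ┃            
      ┠──────────────────────┨            
      ┃+                     ┃            
      ┃                      ┃            
      ┃                      ┃            
      ┃                      ┃            
      ┃                      ┃            
      ┃                      ┃            
      ┃                      ┃            
      ┃                      ┃            
      ┃        ...           ┃            
      ┗━━━━━━━━━━━━━━━━━━━━━━┛            
                                          
                                          
            ┏━━━━━━━━━━━━━━━━━━━━━━━━━┓   
            ┃ DataTable               ┃   
            ┠─────────────────────────┨   
            ┃Level   │Date      │Amoun┃   
            ┃────────┼──────────┼─────┃   
            ┃Medium  │2024-07-06│$2842┃   
            ┃Medium  │2024-10-01│$4461┃   


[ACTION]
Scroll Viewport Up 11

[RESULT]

                                          
                                          
                                          
                                          
                                          
                                          
                                          
                                          
                                          
                                          
                                          
      ┏━━━━━━━━━━━━━━━━━━━━━━┓            
      ┃ DrawingCanvas        ┃            
      ┠──────────────────────┨            
      ┃+                     ┃            
      ┃                      ┃            
      ┃                      ┃            
      ┃                      ┃            
      ┃                      ┃            
      ┃                      ┃            
      ┃                      ┃            
      ┃                      ┃            
      ┃        ...           ┃            
      ┗━━━━━━━━━━━━━━━━━━━━━━┛            


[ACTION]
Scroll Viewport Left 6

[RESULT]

                                          
                                          
                                          
                                          
                                          
                                          
                                          
                                          
                                          
                                          
                                          
         ┏━━━━━━━━━━━━━━━━━━━━━━┓         
         ┃ DrawingCanvas        ┃         
         ┠──────────────────────┨         
         ┃+                     ┃         
         ┃                      ┃         
         ┃                      ┃         
         ┃                      ┃         
         ┃                      ┃         
         ┃                      ┃         
         ┃                      ┃         
         ┃                      ┃         
         ┃        ...           ┃         
         ┗━━━━━━━━━━━━━━━━━━━━━━┛         


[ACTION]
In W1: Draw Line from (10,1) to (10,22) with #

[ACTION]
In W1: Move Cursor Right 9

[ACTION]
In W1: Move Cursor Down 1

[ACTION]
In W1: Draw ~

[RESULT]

                                          
                                          
                                          
                                          
                                          
                                          
                                          
                                          
                                          
                                          
                                          
         ┏━━━━━━━━━━━━━━━━━━━━━━┓         
         ┃ DrawingCanvas        ┃         
         ┠──────────────────────┨         
         ┃                      ┃         
         ┃         ~            ┃         
         ┃                      ┃         
         ┃                      ┃         
         ┃                      ┃         
         ┃                      ┃         
         ┃                      ┃         
         ┃                      ┃         
         ┃        ...           ┃         
         ┗━━━━━━━━━━━━━━━━━━━━━━┛         
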